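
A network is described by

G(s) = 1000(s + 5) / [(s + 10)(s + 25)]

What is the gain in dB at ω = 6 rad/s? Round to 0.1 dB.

At s = jω = j6:
zero (s+5): 5 + j6 → |·| = √(5²+6²) = √61 ≈ 7.8102, ∠ = arctan(6/5) ≈ 50.19°
pole (s+10): 10 + j6 → |·| = √(10²+6²) = √136 ≈ 11.662, ∠ = arctan(6/10) ≈ 30.96°
pole (s+25): 25 + j6 → |·| = √(25²+6²) = √661 ≈ 25.71, ∠ = arctan(6/25) ≈ 13.50°
|G| = 1000 · 7.8102 / 299.83 ≈ 26.049
Gain = 20 log₁₀(26.049) ≈ 28.32 dB

28.3 dB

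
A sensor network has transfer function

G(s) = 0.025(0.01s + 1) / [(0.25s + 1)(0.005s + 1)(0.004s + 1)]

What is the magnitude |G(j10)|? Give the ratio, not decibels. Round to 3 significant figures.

0.00931

At ω = 10 rad/s:
zero (1 + j10·0.01) = 1 + j0.1 → |·| ≈ 1.005, ∠ ≈ 5.71°
pole (1 + j10·0.25) = 1 + j2.5 → |·| ≈ 2.6926, ∠ ≈ 68.20°
pole (1 + j10·0.005) = 1 + j0.05 → |·| ≈ 1.0012, ∠ ≈ 2.86°
pole (1 + j10·0.004) = 1 + j0.04 → |·| ≈ 1.0008, ∠ ≈ 2.29°
|G| = 0.025 · 1.005 / (2.6926 · 1.0012 · 1.0008) ≈ 0.0093125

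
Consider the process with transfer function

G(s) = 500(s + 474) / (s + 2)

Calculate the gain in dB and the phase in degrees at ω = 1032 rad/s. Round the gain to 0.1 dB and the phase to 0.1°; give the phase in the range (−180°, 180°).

At s = jω = j1032:
zero (s+474): 474 + j1032 → |·| = √(474²+1032²) = √1289700 ≈ 1135.6, ∠ = arctan(1032/474) ≈ 65.33°
pole (s+2): 2 + j1032 → |·| = √(2²+1032²) = √1065028 ≈ 1032, ∠ = arctan(1032/2) ≈ 89.89°
|G| = 500 · 1135.6 / 1032 ≈ 550.19
Gain = 20 log₁₀(550.19) ≈ 54.81 dB
∠G = 65.33° − 89.89° = -24.56°

54.8 dB, -24.6°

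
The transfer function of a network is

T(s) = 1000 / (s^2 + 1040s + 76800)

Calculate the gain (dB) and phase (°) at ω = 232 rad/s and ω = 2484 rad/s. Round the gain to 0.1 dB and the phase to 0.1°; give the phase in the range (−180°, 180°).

ω = 232: -47.7 dB, -84.6°; ω = 2484: -76.4 dB, -157.0°

Substitute s = j232:
Numerator: 1000 = 1000 + j0
Denominator: (j232)^2 + 1040(j232) + 76800 = 22976 + j241280
|N| = √(1000² + 0²) ≈ 1000, ∠N ≈ 0.00°
|D| = √(22976² + 241280²) ≈ 2.4237e+05, ∠D ≈ 84.56°
|T| = 1000 / 2.4237e+05 ≈ 0.0041259
Gain = 20 log₁₀(0.0041259) ≈ -47.69 dB
∠T = 0.00° − 84.56° = -84.56°

Substitute s = j2484:
Numerator: 1000 = 1000 + j0
Denominator: (j2484)^2 + 1040(j2484) + 76800 = -6093456 + j2583360
|N| = √(1000² + 0²) ≈ 1000, ∠N ≈ 0.00°
|D| = √(6093456² + 2583360²) ≈ 6.6185e+06, ∠D ≈ 157.03°
|T| = 1000 / 6.6185e+06 ≈ 0.00015109
Gain = 20 log₁₀(0.00015109) ≈ -76.42 dB
∠T = 0.00° − 157.03° = -157.03°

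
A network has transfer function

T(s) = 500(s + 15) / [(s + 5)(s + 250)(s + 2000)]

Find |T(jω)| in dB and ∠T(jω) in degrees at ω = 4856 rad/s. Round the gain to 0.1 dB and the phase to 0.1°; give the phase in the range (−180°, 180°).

At s = jω = j4856:
zero (s+15): 15 + j4856 → |·| = √(15²+4856²) = √23580961 ≈ 4856, ∠ = arctan(4856/15) ≈ 89.82°
pole (s+5): 5 + j4856 → |·| = √(5²+4856²) = √23580761 ≈ 4856, ∠ = arctan(4856/5) ≈ 89.94°
pole (s+250): 250 + j4856 → |·| = √(250²+4856²) = √23643236 ≈ 4862.4, ∠ = arctan(4856/250) ≈ 87.05°
pole (s+2000): 2000 + j4856 → |·| = √(2000²+4856²) = √27580736 ≈ 5251.7, ∠ = arctan(4856/2000) ≈ 67.62°
|T| = 500 · 4856 / 1.24e+11 ≈ 1.9581e-05
Gain = 20 log₁₀(1.9581e-05) ≈ -94.16 dB
∠T = 89.82° − 244.61° = -154.79°

-94.2 dB, -154.8°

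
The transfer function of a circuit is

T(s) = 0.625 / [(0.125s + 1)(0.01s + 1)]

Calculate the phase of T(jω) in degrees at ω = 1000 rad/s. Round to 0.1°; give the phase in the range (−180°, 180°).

At ω = 1000 rad/s:
pole (1 + j1000·0.125) = 1 + j125 → |·| ≈ 125, ∠ ≈ 89.54°
pole (1 + j1000·0.01) = 1 + j10 → |·| ≈ 10.05, ∠ ≈ 84.29°
∠T = (0°) − (89.54° + 84.29°) = -173.83°

-173.8°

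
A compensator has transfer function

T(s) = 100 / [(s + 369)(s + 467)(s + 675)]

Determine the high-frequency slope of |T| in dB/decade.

-60 dB/decade

Each pole contributes −20 dB/decade at high frequency; each zero contributes +20 dB/decade.
Net: 0 zero(s) − 3 pole(s) → -60 dB/decade.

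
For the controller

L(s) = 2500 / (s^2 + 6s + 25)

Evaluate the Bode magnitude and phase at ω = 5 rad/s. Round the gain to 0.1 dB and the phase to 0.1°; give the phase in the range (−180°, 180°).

38.4 dB, -90.0°

At s = jω = j5:
quadratic: (j5)² + 6·j5 + 25 = 0 + j30 → |·| ≈ 30, ∠ ≈ 90.00°
|L| = 2500 / 30 ≈ 83.333
Gain = 20 log₁₀(83.333) ≈ 38.42 dB
∠L = 0.00° − 90.00° = -90.00°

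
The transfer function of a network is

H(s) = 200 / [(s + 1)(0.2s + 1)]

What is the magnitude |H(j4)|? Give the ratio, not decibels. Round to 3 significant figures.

37.9

At ω = 4 rad/s:
pole (1 + j4·1) = 1 + j4 → |·| ≈ 4.1231, ∠ ≈ 75.96°
pole (1 + j4·0.2) = 1 + j0.8 → |·| ≈ 1.2806, ∠ ≈ 38.66°
|H| = 200 · 1 / (4.1231 · 1.2806) ≈ 37.878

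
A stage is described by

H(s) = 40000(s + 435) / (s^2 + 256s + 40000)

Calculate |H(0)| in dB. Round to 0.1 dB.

52.8 dB

H(0) = 40000·435 / 40000 = 435
20 log₁₀(435) ≈ 52.77 dB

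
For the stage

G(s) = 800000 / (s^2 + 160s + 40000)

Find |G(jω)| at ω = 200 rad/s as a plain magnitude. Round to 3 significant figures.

At s = jω = j200:
quadratic: (j200)² + 160·j200 + 40000 = 0 + j32000 → |·| ≈ 32000, ∠ ≈ 90.00°
|G| = 800000 / 32000 ≈ 25

25.0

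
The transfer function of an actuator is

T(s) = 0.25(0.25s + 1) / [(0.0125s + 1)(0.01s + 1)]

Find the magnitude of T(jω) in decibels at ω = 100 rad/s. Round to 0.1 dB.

At ω = 100 rad/s:
zero (1 + j100·0.25) = 1 + j25 → |·| ≈ 25.02, ∠ ≈ 87.71°
pole (1 + j100·0.0125) = 1 + j1.25 → |·| ≈ 1.6008, ∠ ≈ 51.34°
pole (1 + j100·0.01) = 1 + j1 → |·| ≈ 1.4142, ∠ ≈ 45.00°
|T| = 0.25 · 25.02 / (1.6008 · 1.4142) ≈ 2.763
Gain = 20 log₁₀(2.763) ≈ 8.83 dB

8.8 dB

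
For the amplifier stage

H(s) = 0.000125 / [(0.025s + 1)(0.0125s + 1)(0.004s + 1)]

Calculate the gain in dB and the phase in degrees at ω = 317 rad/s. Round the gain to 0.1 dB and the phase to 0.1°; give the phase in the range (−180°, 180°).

-112.5 dB, 149.6°

At ω = 317 rad/s:
pole (1 + j317·0.025) = 1 + j7.925 → |·| ≈ 7.9878, ∠ ≈ 82.81°
pole (1 + j317·0.0125) = 1 + j3.9625 → |·| ≈ 4.0867, ∠ ≈ 75.84°
pole (1 + j317·0.004) = 1 + j1.268 → |·| ≈ 1.6149, ∠ ≈ 51.74°
|H| = 0.000125 · 1 / (7.9878 · 4.0867 · 1.6149) ≈ 2.3712e-06
Gain = 20 log₁₀(2.3712e-06) ≈ -112.50 dB
∠H = (0°) − (82.81° + 75.84° + 51.74°) = -210.39° ≡ 149.61° (principal value)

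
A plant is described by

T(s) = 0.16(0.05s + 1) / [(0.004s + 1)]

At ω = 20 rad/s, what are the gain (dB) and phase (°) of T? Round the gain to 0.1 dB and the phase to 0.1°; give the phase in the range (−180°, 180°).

-12.9 dB, 40.4°

At ω = 20 rad/s:
zero (1 + j20·0.05) = 1 + j1 → |·| ≈ 1.4142, ∠ ≈ 45.00°
pole (1 + j20·0.004) = 1 + j0.08 → |·| ≈ 1.0032, ∠ ≈ 4.57°
|T| = 0.16 · 1.4142 / (1.0032) ≈ 0.22555
Gain = 20 log₁₀(0.22555) ≈ -12.94 dB
∠T = (45.00°) − (4.57°) = 40.43°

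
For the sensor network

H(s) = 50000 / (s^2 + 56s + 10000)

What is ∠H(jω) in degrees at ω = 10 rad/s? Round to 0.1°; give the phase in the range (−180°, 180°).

At s = jω = j10:
quadratic: (j10)² + 56·j10 + 10000 = 9900 + j560 → |·| ≈ 9915.8, ∠ ≈ 3.24°
∠H = 0.00° − 3.24° = -3.24°

-3.2°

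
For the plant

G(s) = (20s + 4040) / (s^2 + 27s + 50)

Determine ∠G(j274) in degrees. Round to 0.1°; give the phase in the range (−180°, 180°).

Substitute s = j274:
Numerator: 20(j274) + 4040 = 4040 + j5480
Denominator: (j274)^2 + 27(j274) + 50 = -75026 + j7398
|N| = √(4040² + 5480²) ≈ 6808.2, ∠N ≈ 53.60°
|D| = √(75026² + 7398²) ≈ 75390, ∠D ≈ 174.37°
∠G = 53.60° − 174.37° = -120.77°

-120.8°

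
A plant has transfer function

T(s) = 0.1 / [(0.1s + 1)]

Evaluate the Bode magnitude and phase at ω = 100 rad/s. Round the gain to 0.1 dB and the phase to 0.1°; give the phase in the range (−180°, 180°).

At ω = 100 rad/s:
pole (1 + j100·0.1) = 1 + j10 → |·| ≈ 10.05, ∠ ≈ 84.29°
|T| = 0.1 · 1 / (10.05) ≈ 0.0099502
Gain = 20 log₁₀(0.0099502) ≈ -40.04 dB
∠T = (0°) − (84.29°) = -84.29°

-40.0 dB, -84.3°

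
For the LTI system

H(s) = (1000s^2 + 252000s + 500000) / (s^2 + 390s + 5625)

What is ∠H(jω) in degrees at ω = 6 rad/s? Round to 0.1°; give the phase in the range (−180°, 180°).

Substitute s = j6:
Numerator: 1000(j6)^2 + 252000(j6) + 500000 = 464000 + j1512000
Denominator: (j6)^2 + 390(j6) + 5625 = 5589 + j2340
|N| = √(464000² + 1512000²) ≈ 1.5816e+06, ∠N ≈ 72.94°
|D| = √(5589² + 2340²) ≈ 6059.1, ∠D ≈ 22.72°
∠H = 72.94° − 22.72° = 50.22°

50.2°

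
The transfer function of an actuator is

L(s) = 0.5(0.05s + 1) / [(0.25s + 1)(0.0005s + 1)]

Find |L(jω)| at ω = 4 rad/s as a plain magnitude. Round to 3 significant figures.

At ω = 4 rad/s:
zero (1 + j4·0.05) = 1 + j0.2 → |·| ≈ 1.0198, ∠ ≈ 11.31°
pole (1 + j4·0.25) = 1 + j1 → |·| ≈ 1.4142, ∠ ≈ 45.00°
pole (1 + j4·0.0005) = 1 + j0.002 → |·| ≈ 1, ∠ ≈ 0.11°
|L| = 0.5 · 1.0198 / (1.4142 · 1) ≈ 0.36056

0.361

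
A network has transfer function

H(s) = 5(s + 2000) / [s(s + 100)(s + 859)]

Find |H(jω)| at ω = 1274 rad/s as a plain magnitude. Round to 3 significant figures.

4.74e-06

At s = jω = j1274:
zero (s+2000): 2000 + j1274 → |·| = √(2000²+1274²) = √5623076 ≈ 2371.3, ∠ = arctan(1274/2000) ≈ 32.50°
pole (s+100): 100 + j1274 → |·| = √(100²+1274²) = √1633076 ≈ 1277.9, ∠ = arctan(1274/100) ≈ 85.51°
pole (s+859): 859 + j1274 → |·| = √(859²+1274²) = √2360957 ≈ 1536.5, ∠ = arctan(1274/859) ≈ 56.01°
pole at origin: |s| = 1274, ∠ = 90.00° (in denominator)
|H| = 5 · 2371.3 / 2.5015e+09 ≈ 4.7398e-06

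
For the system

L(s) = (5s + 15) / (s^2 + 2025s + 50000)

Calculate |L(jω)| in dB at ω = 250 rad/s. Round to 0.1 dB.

-52.2 dB

Substitute s = j250:
Numerator: 5(j250) + 15 = 15 + j1250
Denominator: (j250)^2 + 2025(j250) + 50000 = -12500 + j506250
|N| = √(15² + 1250²) ≈ 1250.1, ∠N ≈ 89.31°
|D| = √(12500² + 506250²) ≈ 5.064e+05, ∠D ≈ 91.41°
|L| = 1250.1 / 5.064e+05 ≈ 0.0024686
Gain = 20 log₁₀(0.0024686) ≈ -52.15 dB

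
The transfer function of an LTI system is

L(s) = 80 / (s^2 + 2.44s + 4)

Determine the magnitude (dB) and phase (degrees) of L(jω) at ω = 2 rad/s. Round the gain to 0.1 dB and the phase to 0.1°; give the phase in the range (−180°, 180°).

24.3 dB, -90.0°

At s = jω = j2:
quadratic: (j2)² + 2.44·j2 + 4 = 0 + j4.88 → |·| ≈ 4.88, ∠ ≈ 90.00°
|L| = 80 / 4.88 ≈ 16.393
Gain = 20 log₁₀(16.393) ≈ 24.29 dB
∠L = 0.00° − 90.00° = -90.00°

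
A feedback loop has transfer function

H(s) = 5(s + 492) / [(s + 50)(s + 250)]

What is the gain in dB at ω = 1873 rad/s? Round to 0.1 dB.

-51.3 dB

At s = jω = j1873:
zero (s+492): 492 + j1873 → |·| = √(492²+1873²) = √3750193 ≈ 1936.5, ∠ = arctan(1873/492) ≈ 75.28°
pole (s+50): 50 + j1873 → |·| = √(50²+1873²) = √3510629 ≈ 1873.7, ∠ = arctan(1873/50) ≈ 88.47°
pole (s+250): 250 + j1873 → |·| = √(250²+1873²) = √3570629 ≈ 1889.6, ∠ = arctan(1873/250) ≈ 82.40°
|H| = 5 · 1936.5 / 3.5405e+06 ≈ 0.0027348
Gain = 20 log₁₀(0.0027348) ≈ -51.26 dB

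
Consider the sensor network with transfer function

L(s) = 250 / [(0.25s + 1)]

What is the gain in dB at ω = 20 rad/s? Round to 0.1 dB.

33.8 dB

At ω = 20 rad/s:
pole (1 + j20·0.25) = 1 + j5 → |·| ≈ 5.099, ∠ ≈ 78.69°
|L| = 250 · 1 / (5.099) ≈ 49.029
Gain = 20 log₁₀(49.029) ≈ 33.81 dB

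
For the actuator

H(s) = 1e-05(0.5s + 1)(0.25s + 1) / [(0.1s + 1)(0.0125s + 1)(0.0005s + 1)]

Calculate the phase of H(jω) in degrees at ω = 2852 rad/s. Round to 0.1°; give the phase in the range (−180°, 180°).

-53.3°

At ω = 2852 rad/s:
zero (1 + j2852·0.5) = 1 + j1426 → |·| ≈ 1426, ∠ ≈ 89.96°
zero (1 + j2852·0.25) = 1 + j713 → |·| ≈ 713, ∠ ≈ 89.92°
pole (1 + j2852·0.1) = 1 + j285.2 → |·| ≈ 285.2, ∠ ≈ 89.80°
pole (1 + j2852·0.0125) = 1 + j35.65 → |·| ≈ 35.664, ∠ ≈ 88.39°
pole (1 + j2852·0.0005) = 1 + j1.426 → |·| ≈ 1.7417, ∠ ≈ 54.96°
∠H = (89.96° + 89.92°) − (89.80° + 88.39° + 54.96°) = -53.27°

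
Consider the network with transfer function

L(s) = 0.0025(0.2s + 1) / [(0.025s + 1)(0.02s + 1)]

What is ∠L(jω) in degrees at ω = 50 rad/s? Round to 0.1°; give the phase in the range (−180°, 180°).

At ω = 50 rad/s:
zero (1 + j50·0.2) = 1 + j10 → |·| ≈ 10.05, ∠ ≈ 84.29°
pole (1 + j50·0.025) = 1 + j1.25 → |·| ≈ 1.6008, ∠ ≈ 51.34°
pole (1 + j50·0.02) = 1 + j1 → |·| ≈ 1.4142, ∠ ≈ 45.00°
∠L = (84.29°) − (51.34° + 45.00°) = -12.05°

-12.1°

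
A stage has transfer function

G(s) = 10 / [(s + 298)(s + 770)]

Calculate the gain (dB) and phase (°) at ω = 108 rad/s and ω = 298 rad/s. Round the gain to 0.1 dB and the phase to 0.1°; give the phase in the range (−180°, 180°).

At s = jω = j108:
pole (s+298): 298 + j108 → |·| = √(298²+108²) = √100468 ≈ 316.97, ∠ = arctan(108/298) ≈ 19.92°
pole (s+770): 770 + j108 → |·| = √(770²+108²) = √604564 ≈ 777.54, ∠ = arctan(108/770) ≈ 7.98°
|G| = 10 / 2.4646e+05 ≈ 4.0575e-05
Gain = 20 log₁₀(4.0575e-05) ≈ -87.83 dB
∠G = 0.00° − 27.90° = -27.90°

At s = jω = j298:
pole (s+298): 298 + j298 → |·| = √(298²+298²) = √177608 ≈ 421.44, ∠ = arctan(298/298) ≈ 45.00°
pole (s+770): 770 + j298 → |·| = √(770²+298²) = √681704 ≈ 825.65, ∠ = arctan(298/770) ≈ 21.16°
|G| = 10 / 3.4796e+05 ≈ 2.8739e-05
Gain = 20 log₁₀(2.8739e-05) ≈ -90.83 dB
∠G = 0.00° − 66.16° = -66.16°

ω = 108: -87.8 dB, -27.9°; ω = 298: -90.8 dB, -66.2°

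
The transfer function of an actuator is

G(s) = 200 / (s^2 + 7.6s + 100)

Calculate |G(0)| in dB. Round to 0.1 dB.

G(0) = 200 / 100 = 2
20 log₁₀(2) ≈ 6.02 dB

6.0 dB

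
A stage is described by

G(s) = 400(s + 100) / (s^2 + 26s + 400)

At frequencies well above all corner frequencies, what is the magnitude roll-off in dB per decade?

-20 dB/decade

Each pole contributes −20 dB/decade at high frequency; each zero contributes +20 dB/decade.
Net: 1 zero(s) − 2 pole(s) → -20 dB/decade.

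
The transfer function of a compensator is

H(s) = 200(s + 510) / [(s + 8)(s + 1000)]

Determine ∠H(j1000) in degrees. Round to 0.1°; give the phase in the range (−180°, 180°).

At s = jω = j1000:
zero (s+510): 510 + j1000 → |·| = √(510²+1000²) = √1260100 ≈ 1122.5, ∠ = arctan(1000/510) ≈ 62.98°
pole (s+8): 8 + j1000 → |·| = √(8²+1000²) = √1000064 ≈ 1000, ∠ = arctan(1000/8) ≈ 89.54°
pole (s+1000): 1000 + j1000 → |·| = √(1000²+1000²) = √2000000 ≈ 1414.2, ∠ = arctan(1000/1000) ≈ 45.00°
∠H = 62.98° − 134.54° = -71.56°

-71.6°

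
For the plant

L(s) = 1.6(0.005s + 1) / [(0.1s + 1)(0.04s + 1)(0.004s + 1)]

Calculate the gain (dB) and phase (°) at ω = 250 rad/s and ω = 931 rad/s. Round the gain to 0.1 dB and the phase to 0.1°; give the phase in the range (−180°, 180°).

ω = 250: -42.9 dB, -165.7°; ω = 931: -64.9 dB, -174.9°

At ω = 250 rad/s:
zero (1 + j250·0.005) = 1 + j1.25 → |·| ≈ 1.6008, ∠ ≈ 51.34°
pole (1 + j250·0.1) = 1 + j25 → |·| ≈ 25.02, ∠ ≈ 87.71°
pole (1 + j250·0.04) = 1 + j10 → |·| ≈ 10.05, ∠ ≈ 84.29°
pole (1 + j250·0.004) = 1 + j1 → |·| ≈ 1.4142, ∠ ≈ 45.00°
|L| = 1.6 · 1.6008 / (25.02 · 10.05 · 1.4142) ≈ 0.0072027
Gain = 20 log₁₀(0.0072027) ≈ -42.85 dB
∠L = (51.34°) − (87.71° + 84.29° + 45.00°) = -165.66°

At ω = 931 rad/s:
zero (1 + j931·0.005) = 1 + j4.655 → |·| ≈ 4.7612, ∠ ≈ 77.88°
pole (1 + j931·0.1) = 1 + j93.1 → |·| ≈ 93.105, ∠ ≈ 89.38°
pole (1 + j931·0.04) = 1 + j37.24 → |·| ≈ 37.253, ∠ ≈ 88.46°
pole (1 + j931·0.004) = 1 + j3.724 → |·| ≈ 3.8559, ∠ ≈ 74.97°
|L| = 1.6 · 4.7612 / (93.105 · 37.253 · 3.8559) ≈ 0.00056961
Gain = 20 log₁₀(0.00056961) ≈ -64.89 dB
∠L = (77.88°) − (89.38° + 88.46° + 74.97°) = -174.93°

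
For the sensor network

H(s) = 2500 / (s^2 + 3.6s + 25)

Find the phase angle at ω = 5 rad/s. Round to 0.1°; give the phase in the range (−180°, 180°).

-90.0°

At s = jω = j5:
quadratic: (j5)² + 3.6·j5 + 25 = 0 + j18 → |·| ≈ 18, ∠ ≈ 90.00°
∠H = 0.00° − 90.00° = -90.00°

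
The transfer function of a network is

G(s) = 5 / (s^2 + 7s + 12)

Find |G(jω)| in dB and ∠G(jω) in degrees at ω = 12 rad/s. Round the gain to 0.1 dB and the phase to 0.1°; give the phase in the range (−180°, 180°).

Substitute s = j12:
Numerator: 5 = 5 + j0
Denominator: (j12)^2 + 7(j12) + 12 = -132 + j84
|N| = √(5² + 0²) ≈ 5, ∠N ≈ 0.00°
|D| = √(132² + 84²) ≈ 156.46, ∠D ≈ 147.53°
|G| = 5 / 156.46 ≈ 0.031957
Gain = 20 log₁₀(0.031957) ≈ -29.91 dB
∠G = 0.00° − 147.53° = -147.53°

-29.9 dB, -147.5°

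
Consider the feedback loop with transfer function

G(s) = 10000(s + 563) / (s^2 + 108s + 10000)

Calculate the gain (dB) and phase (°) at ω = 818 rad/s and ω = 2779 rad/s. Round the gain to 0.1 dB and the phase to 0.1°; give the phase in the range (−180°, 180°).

At s = jω = j818:
zero (s+563): 563 + j818 → |·| = √(563²+818²) = √986093 ≈ 993.02, ∠ = arctan(818/563) ≈ 55.46°
quadratic: (j818)² + 108·j818 + 10000 = -659124 + j88344 → |·| ≈ 6.6502e+05, ∠ ≈ 172.37°
|G| = 10000 · 993.02 / 6.6502e+05 ≈ 14.932
Gain = 20 log₁₀(14.932) ≈ 23.48 dB
∠G = 55.46° − 172.37° = -116.91°

At s = jω = j2779:
zero (s+563): 563 + j2779 → |·| = √(563²+2779²) = √8039810 ≈ 2835.5, ∠ = arctan(2779/563) ≈ 78.55°
quadratic: (j2779)² + 108·j2779 + 10000 = -7712841 + j300132 → |·| ≈ 7.7187e+06, ∠ ≈ 177.77°
|G| = 10000 · 2835.5 / 7.7187e+06 ≈ 3.6735
Gain = 20 log₁₀(3.6735) ≈ 11.30 dB
∠G = 78.55° − 177.77° = -99.22°

ω = 818: 23.5 dB, -116.9°; ω = 2779: 11.3 dB, -99.2°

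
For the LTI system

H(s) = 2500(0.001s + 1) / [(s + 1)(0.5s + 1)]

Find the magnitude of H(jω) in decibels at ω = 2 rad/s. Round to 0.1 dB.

At ω = 2 rad/s:
zero (1 + j2·0.001) = 1 + j0.002 → |·| ≈ 1, ∠ ≈ 0.11°
pole (1 + j2·1) = 1 + j2 → |·| ≈ 2.2361, ∠ ≈ 63.43°
pole (1 + j2·0.5) = 1 + j1 → |·| ≈ 1.4142, ∠ ≈ 45.00°
|H| = 2500 · 1 / (2.2361 · 1.4142) ≈ 790.57
Gain = 20 log₁₀(790.57) ≈ 57.96 dB

58.0 dB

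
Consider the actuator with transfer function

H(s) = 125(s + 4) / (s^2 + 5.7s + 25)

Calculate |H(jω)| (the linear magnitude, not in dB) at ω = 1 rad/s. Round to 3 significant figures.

20.9

At s = jω = j1:
zero (s+4): 4 + j1 → |·| = √(4²+1²) = √17 ≈ 4.1231, ∠ = arctan(1/4) ≈ 14.04°
quadratic: (j1)² + 5.7·j1 + 25 = 24 + j5.7 → |·| ≈ 24.668, ∠ ≈ 13.36°
|H| = 125 · 4.1231 / 24.668 ≈ 20.893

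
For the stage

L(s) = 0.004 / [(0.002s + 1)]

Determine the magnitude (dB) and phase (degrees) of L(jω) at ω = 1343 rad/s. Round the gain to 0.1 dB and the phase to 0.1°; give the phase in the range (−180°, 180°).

At ω = 1343 rad/s:
pole (1 + j1343·0.002) = 1 + j2.686 → |·| ≈ 2.8661, ∠ ≈ 69.58°
|L| = 0.004 · 1 / (2.8661) ≈ 0.0013956
Gain = 20 log₁₀(0.0013956) ≈ -57.10 dB
∠L = (0°) − (69.58°) = -69.58°

-57.1 dB, -69.6°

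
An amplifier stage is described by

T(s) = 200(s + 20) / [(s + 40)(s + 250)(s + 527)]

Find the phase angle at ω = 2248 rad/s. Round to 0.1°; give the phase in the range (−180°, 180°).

-160.0°

At s = jω = j2248:
zero (s+20): 20 + j2248 → |·| = √(20²+2248²) = √5053904 ≈ 2248.1, ∠ = arctan(2248/20) ≈ 89.49°
pole (s+40): 40 + j2248 → |·| = √(40²+2248²) = √5055104 ≈ 2248.4, ∠ = arctan(2248/40) ≈ 88.98°
pole (s+250): 250 + j2248 → |·| = √(250²+2248²) = √5116004 ≈ 2261.9, ∠ = arctan(2248/250) ≈ 83.65°
pole (s+527): 527 + j2248 → |·| = √(527²+2248²) = √5331233 ≈ 2308.9, ∠ = arctan(2248/527) ≈ 76.81°
∠T = 89.49° − 249.44° = -159.95°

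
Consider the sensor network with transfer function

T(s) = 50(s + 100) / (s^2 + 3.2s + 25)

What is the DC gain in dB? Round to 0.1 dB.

T(0) = 50·100 / 25 = 200
20 log₁₀(200) ≈ 46.02 dB

46.0 dB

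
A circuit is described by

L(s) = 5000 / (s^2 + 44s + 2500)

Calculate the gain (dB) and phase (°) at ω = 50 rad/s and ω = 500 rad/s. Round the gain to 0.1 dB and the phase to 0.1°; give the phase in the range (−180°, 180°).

At s = jω = j50:
quadratic: (j50)² + 44·j50 + 2500 = 0 + j2200 → |·| ≈ 2200, ∠ ≈ 90.00°
|L| = 5000 / 2200 ≈ 2.2727
Gain = 20 log₁₀(2.2727) ≈ 7.13 dB
∠L = 0.00° − 90.00° = -90.00°

At s = jω = j500:
quadratic: (j500)² + 44·j500 + 2500 = -247500 + j22000 → |·| ≈ 2.4848e+05, ∠ ≈ 174.92°
|L| = 5000 / 2.4848e+05 ≈ 0.020122
Gain = 20 log₁₀(0.020122) ≈ -33.93 dB
∠L = 0.00° − 174.92° = -174.92°

ω = 50: 7.1 dB, -90.0°; ω = 500: -33.9 dB, -174.9°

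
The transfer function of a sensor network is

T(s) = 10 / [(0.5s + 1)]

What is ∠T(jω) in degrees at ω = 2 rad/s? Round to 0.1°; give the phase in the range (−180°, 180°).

-45.0°

At ω = 2 rad/s:
pole (1 + j2·0.5) = 1 + j1 → |·| ≈ 1.4142, ∠ ≈ 45.00°
∠T = (0°) − (45.00°) = -45.00°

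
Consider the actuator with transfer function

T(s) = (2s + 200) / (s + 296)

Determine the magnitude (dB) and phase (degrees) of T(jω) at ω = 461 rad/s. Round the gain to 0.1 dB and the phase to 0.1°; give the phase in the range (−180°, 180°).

4.7 dB, 20.5°

Substitute s = j461:
Numerator: 2(j461) + 200 = 200 + j922
Denominator: (j461) + 296 = 296 + j461
|N| = √(200² + 922²) ≈ 943.44, ∠N ≈ 77.76°
|D| = √(296² + 461²) ≈ 547.85, ∠D ≈ 57.30°
|T| = 943.44 / 547.85 ≈ 1.7221
Gain = 20 log₁₀(1.7221) ≈ 4.72 dB
∠T = 77.76° − 57.30° = 20.46°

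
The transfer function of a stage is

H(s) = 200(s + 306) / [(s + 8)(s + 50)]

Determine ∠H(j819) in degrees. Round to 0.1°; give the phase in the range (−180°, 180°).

-106.4°

At s = jω = j819:
zero (s+306): 306 + j819 → |·| = √(306²+819²) = √764397 ≈ 874.3, ∠ = arctan(819/306) ≈ 69.51°
pole (s+8): 8 + j819 → |·| = √(8²+819²) = √670825 ≈ 819.04, ∠ = arctan(819/8) ≈ 89.44°
pole (s+50): 50 + j819 → |·| = √(50²+819²) = √673261 ≈ 820.52, ∠ = arctan(819/50) ≈ 86.51°
∠H = 69.51° − 175.95° = -106.44°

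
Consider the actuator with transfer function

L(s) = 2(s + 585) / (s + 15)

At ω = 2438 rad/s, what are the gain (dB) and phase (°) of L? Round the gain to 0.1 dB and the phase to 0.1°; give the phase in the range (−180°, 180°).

At s = jω = j2438:
zero (s+585): 585 + j2438 → |·| = √(585²+2438²) = √6286069 ≈ 2507.2, ∠ = arctan(2438/585) ≈ 76.51°
pole (s+15): 15 + j2438 → |·| = √(15²+2438²) = √5944069 ≈ 2438, ∠ = arctan(2438/15) ≈ 89.65°
|L| = 2 · 2507.2 / 2438 ≈ 2.0568
Gain = 20 log₁₀(2.0568) ≈ 6.26 dB
∠L = 76.51° − 89.65° = -13.14°

6.3 dB, -13.1°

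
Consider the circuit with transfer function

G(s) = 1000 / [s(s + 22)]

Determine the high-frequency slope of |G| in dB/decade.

-40 dB/decade

Each pole contributes −20 dB/decade at high frequency; each zero contributes +20 dB/decade.
Net: 0 zero(s) − 2 pole(s) → -40 dB/decade.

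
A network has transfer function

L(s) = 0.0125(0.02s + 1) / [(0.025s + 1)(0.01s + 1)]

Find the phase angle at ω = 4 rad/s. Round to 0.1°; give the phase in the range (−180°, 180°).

At ω = 4 rad/s:
zero (1 + j4·0.02) = 1 + j0.08 → |·| ≈ 1.0032, ∠ ≈ 4.57°
pole (1 + j4·0.025) = 1 + j0.1 → |·| ≈ 1.005, ∠ ≈ 5.71°
pole (1 + j4·0.01) = 1 + j0.04 → |·| ≈ 1.0008, ∠ ≈ 2.29°
∠L = (4.57°) − (5.71° + 2.29°) = -3.43°

-3.4°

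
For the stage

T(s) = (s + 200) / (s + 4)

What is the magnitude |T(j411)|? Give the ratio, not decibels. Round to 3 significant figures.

1.11

At s = jω = j411:
zero (s+200): 200 + j411 → |·| = √(200²+411²) = √208921 ≈ 457.08, ∠ = arctan(411/200) ≈ 64.05°
pole (s+4): 4 + j411 → |·| = √(4²+411²) = √168937 ≈ 411.02, ∠ = arctan(411/4) ≈ 89.44°
|T| = 1 · 457.08 / 411.02 ≈ 1.1121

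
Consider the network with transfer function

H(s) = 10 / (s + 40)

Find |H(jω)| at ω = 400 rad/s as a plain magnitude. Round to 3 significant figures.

Substitute s = j400:
Numerator: 10 = 10 + j0
Denominator: (j400) + 40 = 40 + j400
|N| = √(10² + 0²) ≈ 10, ∠N ≈ 0.00°
|D| = √(40² + 400²) ≈ 402, ∠D ≈ 84.29°
|H| = 10 / 402 ≈ 0.024876

0.0249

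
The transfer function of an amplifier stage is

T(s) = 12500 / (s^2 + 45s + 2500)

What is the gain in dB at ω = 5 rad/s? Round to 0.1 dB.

14.0 dB

At s = jω = j5:
quadratic: (j5)² + 45·j5 + 2500 = 2475 + j225 → |·| ≈ 2485.2, ∠ ≈ 5.19°
|T| = 12500 / 2485.2 ≈ 5.0298
Gain = 20 log₁₀(5.0298) ≈ 14.03 dB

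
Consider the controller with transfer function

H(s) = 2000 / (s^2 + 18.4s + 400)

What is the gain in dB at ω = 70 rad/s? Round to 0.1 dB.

At s = jω = j70:
quadratic: (j70)² + 18.4·j70 + 400 = -4500 + j1288 → |·| ≈ 4680.7, ∠ ≈ 164.03°
|H| = 2000 / 4680.7 ≈ 0.42729
Gain = 20 log₁₀(0.42729) ≈ -7.39 dB

-7.4 dB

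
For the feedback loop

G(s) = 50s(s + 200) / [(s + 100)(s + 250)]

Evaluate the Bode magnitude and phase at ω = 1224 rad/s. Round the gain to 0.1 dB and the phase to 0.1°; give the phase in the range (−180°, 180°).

33.9 dB, 6.9°

At s = jω = j1224:
zero (s+200): 200 + j1224 → |·| = √(200²+1224²) = √1538176 ≈ 1240.2, ∠ = arctan(1224/200) ≈ 80.72°
zero at origin: s = j1224 → |·| = 1224, ∠ = 90.00°
pole (s+100): 100 + j1224 → |·| = √(100²+1224²) = √1508176 ≈ 1228.1, ∠ = arctan(1224/100) ≈ 85.33°
pole (s+250): 250 + j1224 → |·| = √(250²+1224²) = √1560676 ≈ 1249.3, ∠ = arctan(1224/250) ≈ 78.46°
|G| = 50 · 1.518e+06 / 1.5343e+06 ≈ 49.469
Gain = 20 log₁₀(49.469) ≈ 33.89 dB
∠G = 170.72° − 163.79° = 6.93°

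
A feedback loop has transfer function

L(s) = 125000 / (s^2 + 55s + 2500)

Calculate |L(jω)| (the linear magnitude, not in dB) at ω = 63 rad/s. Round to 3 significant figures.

33.2

At s = jω = j63:
quadratic: (j63)² + 55·j63 + 2500 = -1469 + j3465 → |·| ≈ 3763.5, ∠ ≈ 112.97°
|L| = 125000 / 3763.5 ≈ 33.214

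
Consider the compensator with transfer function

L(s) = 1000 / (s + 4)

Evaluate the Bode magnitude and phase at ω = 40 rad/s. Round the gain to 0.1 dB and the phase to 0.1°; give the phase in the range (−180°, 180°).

27.9 dB, -84.3°

Substitute s = j40:
Numerator: 1000 = 1000 + j0
Denominator: (j40) + 4 = 4 + j40
|N| = √(1000² + 0²) ≈ 1000, ∠N ≈ 0.00°
|D| = √(4² + 40²) ≈ 40.2, ∠D ≈ 84.29°
|L| = 1000 / 40.2 ≈ 24.876
Gain = 20 log₁₀(24.876) ≈ 27.92 dB
∠L = 0.00° − 84.29° = -84.29°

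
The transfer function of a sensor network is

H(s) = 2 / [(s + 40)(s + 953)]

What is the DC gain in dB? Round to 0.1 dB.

H(0) = 2 / (40·953) ≈ 5.2466e-05
20 log₁₀(5.2466e-05) ≈ -85.60 dB

-85.6 dB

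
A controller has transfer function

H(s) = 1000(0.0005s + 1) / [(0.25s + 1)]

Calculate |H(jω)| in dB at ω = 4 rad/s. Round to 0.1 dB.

57.0 dB

At ω = 4 rad/s:
zero (1 + j4·0.0005) = 1 + j0.002 → |·| ≈ 1, ∠ ≈ 0.11°
pole (1 + j4·0.25) = 1 + j1 → |·| ≈ 1.4142, ∠ ≈ 45.00°
|H| = 1000 · 1 / (1.4142) ≈ 707.11
Gain = 20 log₁₀(707.11) ≈ 56.99 dB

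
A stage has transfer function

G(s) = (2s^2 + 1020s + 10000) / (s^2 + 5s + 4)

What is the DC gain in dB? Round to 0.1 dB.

G(0) = 10000 / 4 = 2500
20 log₁₀(2500) ≈ 67.96 dB

68.0 dB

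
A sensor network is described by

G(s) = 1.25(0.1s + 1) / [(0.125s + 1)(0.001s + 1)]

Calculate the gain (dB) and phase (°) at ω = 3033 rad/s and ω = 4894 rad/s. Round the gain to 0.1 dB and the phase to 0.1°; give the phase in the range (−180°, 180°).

At ω = 3033 rad/s:
zero (1 + j3033·0.1) = 1 + j303.3 → |·| ≈ 303.3, ∠ ≈ 89.81°
pole (1 + j3033·0.125) = 1 + j379.125 → |·| ≈ 379.13, ∠ ≈ 89.85°
pole (1 + j3033·0.001) = 1 + j3.033 → |·| ≈ 3.1936, ∠ ≈ 71.75°
|G| = 1.25 · 303.3 / (379.13 · 3.1936) ≈ 0.31312
Gain = 20 log₁₀(0.31312) ≈ -10.09 dB
∠G = (89.81°) − (89.85° + 71.75°) = -71.79°

At ω = 4894 rad/s:
zero (1 + j4894·0.1) = 1 + j489.4 → |·| ≈ 489.4, ∠ ≈ 89.88°
pole (1 + j4894·0.125) = 1 + j611.75 → |·| ≈ 611.75, ∠ ≈ 89.91°
pole (1 + j4894·0.001) = 1 + j4.894 → |·| ≈ 4.9951, ∠ ≈ 78.45°
|G| = 1.25 · 489.4 / (611.75 · 4.9951) ≈ 0.2002
Gain = 20 log₁₀(0.2002) ≈ -13.97 dB
∠G = (89.88°) − (89.91° + 78.45°) = -78.48°

ω = 3033: -10.1 dB, -71.8°; ω = 4894: -14.0 dB, -78.5°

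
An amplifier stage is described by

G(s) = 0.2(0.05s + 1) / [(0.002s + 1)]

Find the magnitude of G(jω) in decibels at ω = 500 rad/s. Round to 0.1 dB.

At ω = 500 rad/s:
zero (1 + j500·0.05) = 1 + j25 → |·| ≈ 25.02, ∠ ≈ 87.71°
pole (1 + j500·0.002) = 1 + j1 → |·| ≈ 1.4142, ∠ ≈ 45.00°
|G| = 0.2 · 25.02 / (1.4142) ≈ 3.5384
Gain = 20 log₁₀(3.5384) ≈ 10.98 dB

11.0 dB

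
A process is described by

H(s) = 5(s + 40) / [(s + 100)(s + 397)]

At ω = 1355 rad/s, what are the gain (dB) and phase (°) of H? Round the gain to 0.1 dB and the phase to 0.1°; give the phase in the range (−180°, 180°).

At s = jω = j1355:
zero (s+40): 40 + j1355 → |·| = √(40²+1355²) = √1837625 ≈ 1355.6, ∠ = arctan(1355/40) ≈ 88.31°
pole (s+100): 100 + j1355 → |·| = √(100²+1355²) = √1846025 ≈ 1358.7, ∠ = arctan(1355/100) ≈ 85.78°
pole (s+397): 397 + j1355 → |·| = √(397²+1355²) = √1993634 ≈ 1412, ∠ = arctan(1355/397) ≈ 73.67°
|H| = 5 · 1355.6 / 1.9185e+06 ≈ 0.003533
Gain = 20 log₁₀(0.003533) ≈ -49.04 dB
∠H = 88.31° − 159.45° = -71.14°

-49.0 dB, -71.1°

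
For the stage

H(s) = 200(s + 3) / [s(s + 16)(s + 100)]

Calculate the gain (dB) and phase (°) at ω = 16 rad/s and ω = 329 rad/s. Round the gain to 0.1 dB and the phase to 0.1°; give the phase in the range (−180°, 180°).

At s = jω = j16:
zero (s+3): 3 + j16 → |·| = √(3²+16²) = √265 ≈ 16.279, ∠ = arctan(16/3) ≈ 79.38°
pole (s+16): 16 + j16 → |·| = √(16²+16²) = √512 ≈ 22.627, ∠ = arctan(16/16) ≈ 45.00°
pole (s+100): 100 + j16 → |·| = √(100²+16²) = √10256 ≈ 101.27, ∠ = arctan(16/100) ≈ 9.09°
pole at origin: |s| = 16, ∠ = 90.00° (in denominator)
|H| = 200 · 16.279 / 36663 ≈ 0.088803
Gain = 20 log₁₀(0.088803) ≈ -21.03 dB
∠H = 79.38° − 144.09° = -64.71°

At s = jω = j329:
zero (s+3): 3 + j329 → |·| = √(3²+329²) = √108250 ≈ 329.01, ∠ = arctan(329/3) ≈ 89.48°
pole (s+16): 16 + j329 → |·| = √(16²+329²) = √108497 ≈ 329.39, ∠ = arctan(329/16) ≈ 87.22°
pole (s+100): 100 + j329 → |·| = √(100²+329²) = √118241 ≈ 343.86, ∠ = arctan(329/100) ≈ 73.09°
pole at origin: |s| = 329, ∠ = 90.00° (in denominator)
|H| = 200 · 329.01 / 3.7264e+07 ≈ 0.0017658
Gain = 20 log₁₀(0.0017658) ≈ -55.06 dB
∠H = 89.48° − 250.31° = -160.83°

ω = 16: -21.0 dB, -64.7°; ω = 329: -55.1 dB, -160.8°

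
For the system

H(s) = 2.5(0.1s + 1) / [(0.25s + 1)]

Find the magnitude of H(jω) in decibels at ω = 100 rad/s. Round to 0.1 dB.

0.0 dB

At ω = 100 rad/s:
zero (1 + j100·0.1) = 1 + j10 → |·| ≈ 10.05, ∠ ≈ 84.29°
pole (1 + j100·0.25) = 1 + j25 → |·| ≈ 25.02, ∠ ≈ 87.71°
|H| = 2.5 · 10.05 / (25.02) ≈ 1.0042
Gain = 20 log₁₀(1.0042) ≈ 0.04 dB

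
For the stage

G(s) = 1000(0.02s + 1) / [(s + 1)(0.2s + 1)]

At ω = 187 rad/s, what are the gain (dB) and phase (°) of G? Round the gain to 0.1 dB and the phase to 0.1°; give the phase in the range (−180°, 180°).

At ω = 187 rad/s:
zero (1 + j187·0.02) = 1 + j3.74 → |·| ≈ 3.8714, ∠ ≈ 75.03°
pole (1 + j187·1) = 1 + j187 → |·| ≈ 187, ∠ ≈ 89.69°
pole (1 + j187·0.2) = 1 + j37.4 → |·| ≈ 37.413, ∠ ≈ 88.47°
|G| = 1000 · 3.8714 / (187 · 37.413) ≈ 0.55336
Gain = 20 log₁₀(0.55336) ≈ -5.14 dB
∠G = (75.03°) − (89.69° + 88.47°) = -103.13°

-5.1 dB, -103.1°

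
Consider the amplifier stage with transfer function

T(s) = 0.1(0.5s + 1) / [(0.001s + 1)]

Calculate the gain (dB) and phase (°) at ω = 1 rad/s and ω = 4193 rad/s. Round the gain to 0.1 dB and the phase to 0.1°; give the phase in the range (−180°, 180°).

ω = 1: -19.0 dB, 26.5°; ω = 4193: 33.7 dB, 13.4°

At ω = 1 rad/s:
zero (1 + j1·0.5) = 1 + j0.5 → |·| ≈ 1.118, ∠ ≈ 26.57°
pole (1 + j1·0.001) = 1 + j0.001 → |·| ≈ 1, ∠ ≈ 0.06°
|T| = 0.1 · 1.118 / (1) ≈ 0.1118
Gain = 20 log₁₀(0.1118) ≈ -19.03 dB
∠T = (26.57°) − (0.06°) = 26.51°

At ω = 4193 rad/s:
zero (1 + j4193·0.5) = 1 + j2096.5 → |·| ≈ 2096.5, ∠ ≈ 89.97°
pole (1 + j4193·0.001) = 1 + j4.193 → |·| ≈ 4.3106, ∠ ≈ 76.59°
|T| = 0.1 · 2096.5 / (4.3106) ≈ 48.636
Gain = 20 log₁₀(48.636) ≈ 33.74 dB
∠T = (89.97°) − (76.59°) = 13.38°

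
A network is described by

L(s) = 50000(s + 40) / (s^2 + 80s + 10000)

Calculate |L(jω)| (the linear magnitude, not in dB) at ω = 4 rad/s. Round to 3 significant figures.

201

At s = jω = j4:
zero (s+40): 40 + j4 → |·| = √(40²+4²) = √1616 ≈ 40.2, ∠ = arctan(4/40) ≈ 5.71°
quadratic: (j4)² + 80·j4 + 10000 = 9984 + j320 → |·| ≈ 9989.1, ∠ ≈ 1.84°
|L| = 50000 · 40.2 / 9989.1 ≈ 201.22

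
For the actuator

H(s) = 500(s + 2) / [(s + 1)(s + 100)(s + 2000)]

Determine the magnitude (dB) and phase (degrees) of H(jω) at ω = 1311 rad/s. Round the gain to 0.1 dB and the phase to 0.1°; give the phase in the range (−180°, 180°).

At s = jω = j1311:
zero (s+2): 2 + j1311 → |·| = √(2²+1311²) = √1718725 ≈ 1311, ∠ = arctan(1311/2) ≈ 89.91°
pole (s+1): 1 + j1311 → |·| = √(1²+1311²) = √1718722 ≈ 1311, ∠ = arctan(1311/1) ≈ 89.96°
pole (s+100): 100 + j1311 → |·| = √(100²+1311²) = √1728721 ≈ 1314.8, ∠ = arctan(1311/100) ≈ 85.64°
pole (s+2000): 2000 + j1311 → |·| = √(2000²+1311²) = √5718721 ≈ 2391.4, ∠ = arctan(1311/2000) ≈ 33.24°
|H| = 500 · 1311 / 4.1221e+09 ≈ 0.00015902
Gain = 20 log₁₀(0.00015902) ≈ -75.97 dB
∠H = 89.91° − 208.84° = -118.93°

-76.0 dB, -118.9°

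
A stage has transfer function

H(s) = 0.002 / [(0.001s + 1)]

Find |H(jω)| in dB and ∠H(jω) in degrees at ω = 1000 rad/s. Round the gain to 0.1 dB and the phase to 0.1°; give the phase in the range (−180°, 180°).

-57.0 dB, -45.0°

At ω = 1000 rad/s:
pole (1 + j1000·0.001) = 1 + j1 → |·| ≈ 1.4142, ∠ ≈ 45.00°
|H| = 0.002 · 1 / (1.4142) ≈ 0.0014142
Gain = 20 log₁₀(0.0014142) ≈ -56.99 dB
∠H = (0°) − (45.00°) = -45.00°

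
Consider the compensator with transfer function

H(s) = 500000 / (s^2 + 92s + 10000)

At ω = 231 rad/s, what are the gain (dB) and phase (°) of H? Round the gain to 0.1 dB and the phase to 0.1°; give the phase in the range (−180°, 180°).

At s = jω = j231:
quadratic: (j231)² + 92·j231 + 10000 = -43361 + j21252 → |·| ≈ 48289, ∠ ≈ 153.89°
|H| = 500000 / 48289 ≈ 10.354
Gain = 20 log₁₀(10.354) ≈ 20.30 dB
∠H = 0.00° − 153.89° = -153.89°

20.3 dB, -153.9°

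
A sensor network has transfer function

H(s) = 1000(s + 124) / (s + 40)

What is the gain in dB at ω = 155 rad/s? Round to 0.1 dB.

61.9 dB

At s = jω = j155:
zero (s+124): 124 + j155 → |·| = √(124²+155²) = √39401 ≈ 198.5, ∠ = arctan(155/124) ≈ 51.34°
pole (s+40): 40 + j155 → |·| = √(40²+155²) = √25625 ≈ 160.08, ∠ = arctan(155/40) ≈ 75.53°
|H| = 1000 · 198.5 / 160.08 ≈ 1240
Gain = 20 log₁₀(1240) ≈ 61.87 dB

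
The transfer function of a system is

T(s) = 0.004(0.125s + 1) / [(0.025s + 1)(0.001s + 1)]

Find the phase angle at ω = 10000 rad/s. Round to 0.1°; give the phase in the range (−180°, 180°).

-84.1°

At ω = 10000 rad/s:
zero (1 + j10000·0.125) = 1 + j1250 → |·| ≈ 1250, ∠ ≈ 89.95°
pole (1 + j10000·0.025) = 1 + j250 → |·| ≈ 250, ∠ ≈ 89.77°
pole (1 + j10000·0.001) = 1 + j10 → |·| ≈ 10.05, ∠ ≈ 84.29°
∠T = (89.95°) − (89.77° + 84.29°) = -84.11°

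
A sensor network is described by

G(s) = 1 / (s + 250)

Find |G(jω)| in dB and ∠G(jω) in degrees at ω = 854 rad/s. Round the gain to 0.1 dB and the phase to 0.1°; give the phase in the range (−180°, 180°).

At s = jω = j854:
pole (s+250): 250 + j854 → |·| = √(250²+854²) = √791816 ≈ 889.84, ∠ = arctan(854/250) ≈ 73.68°
|G| = 1 / 889.84 ≈ 0.0011238
Gain = 20 log₁₀(0.0011238) ≈ -58.99 dB
∠G = 0.00° − 73.68° = -73.68°

-59.0 dB, -73.7°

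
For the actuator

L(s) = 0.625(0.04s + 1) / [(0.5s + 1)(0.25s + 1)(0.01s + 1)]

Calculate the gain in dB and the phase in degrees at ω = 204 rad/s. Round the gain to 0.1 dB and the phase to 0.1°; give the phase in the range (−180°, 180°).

-67.2 dB, -159.2°

At ω = 204 rad/s:
zero (1 + j204·0.04) = 1 + j8.16 → |·| ≈ 8.221, ∠ ≈ 83.01°
pole (1 + j204·0.5) = 1 + j102 → |·| ≈ 102, ∠ ≈ 89.44°
pole (1 + j204·0.25) = 1 + j51 → |·| ≈ 51.01, ∠ ≈ 88.88°
pole (1 + j204·0.01) = 1 + j2.04 → |·| ≈ 2.2719, ∠ ≈ 63.89°
|L| = 0.625 · 8.221 / (102 · 51.01 · 2.2719) ≈ 0.00043467
Gain = 20 log₁₀(0.00043467) ≈ -67.24 dB
∠L = (83.01°) − (89.44° + 88.88° + 63.89°) = -159.20°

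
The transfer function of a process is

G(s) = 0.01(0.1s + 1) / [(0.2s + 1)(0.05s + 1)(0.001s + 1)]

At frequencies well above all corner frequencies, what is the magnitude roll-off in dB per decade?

-40 dB/decade

Each pole contributes −20 dB/decade at high frequency; each zero contributes +20 dB/decade.
Net: 1 zero(s) − 3 pole(s) → -40 dB/decade.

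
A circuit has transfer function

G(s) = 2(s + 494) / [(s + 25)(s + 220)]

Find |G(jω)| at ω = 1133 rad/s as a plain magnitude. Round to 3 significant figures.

At s = jω = j1133:
zero (s+494): 494 + j1133 → |·| = √(494²+1133²) = √1527725 ≈ 1236, ∠ = arctan(1133/494) ≈ 66.44°
pole (s+25): 25 + j1133 → |·| = √(25²+1133²) = √1284314 ≈ 1133.3, ∠ = arctan(1133/25) ≈ 88.74°
pole (s+220): 220 + j1133 → |·| = √(220²+1133²) = √1332089 ≈ 1154.2, ∠ = arctan(1133/220) ≈ 79.01°
|G| = 2 · 1236 / 1.3081e+06 ≈ 0.0018898

0.00189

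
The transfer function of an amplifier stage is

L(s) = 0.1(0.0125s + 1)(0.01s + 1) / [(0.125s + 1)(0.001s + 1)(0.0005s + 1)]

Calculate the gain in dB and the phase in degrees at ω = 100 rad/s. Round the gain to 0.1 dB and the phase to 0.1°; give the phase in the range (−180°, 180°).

-34.9 dB, 2.3°

At ω = 100 rad/s:
zero (1 + j100·0.0125) = 1 + j1.25 → |·| ≈ 1.6008, ∠ ≈ 51.34°
zero (1 + j100·0.01) = 1 + j1 → |·| ≈ 1.4142, ∠ ≈ 45.00°
pole (1 + j100·0.125) = 1 + j12.5 → |·| ≈ 12.54, ∠ ≈ 85.43°
pole (1 + j100·0.001) = 1 + j0.1 → |·| ≈ 1.005, ∠ ≈ 5.71°
pole (1 + j100·0.0005) = 1 + j0.05 → |·| ≈ 1.0012, ∠ ≈ 2.86°
|L| = 0.1 · 1.6008 · 1.4142 / (12.54 · 1.005 · 1.0012) ≈ 0.017942
Gain = 20 log₁₀(0.017942) ≈ -34.92 dB
∠L = (51.34° + 45.00°) − (85.43° + 5.71° + 2.86°) = 2.34°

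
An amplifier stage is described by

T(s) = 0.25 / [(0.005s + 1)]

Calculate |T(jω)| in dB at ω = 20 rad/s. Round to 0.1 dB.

-12.1 dB

At ω = 20 rad/s:
pole (1 + j20·0.005) = 1 + j0.1 → |·| ≈ 1.005, ∠ ≈ 5.71°
|T| = 0.25 · 1 / (1.005) ≈ 0.24876
Gain = 20 log₁₀(0.24876) ≈ -12.08 dB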